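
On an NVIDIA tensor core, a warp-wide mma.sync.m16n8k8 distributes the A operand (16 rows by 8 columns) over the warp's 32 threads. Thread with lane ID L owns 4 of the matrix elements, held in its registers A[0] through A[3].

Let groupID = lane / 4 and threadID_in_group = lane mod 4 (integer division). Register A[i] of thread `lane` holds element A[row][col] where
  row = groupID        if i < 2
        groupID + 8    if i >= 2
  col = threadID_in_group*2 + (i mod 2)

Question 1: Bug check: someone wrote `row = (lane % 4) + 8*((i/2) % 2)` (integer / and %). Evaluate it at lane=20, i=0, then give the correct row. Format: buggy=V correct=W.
buggy=0 correct=5

`(lane % 4) + 8*((i/2) % 2)`[20,0]→0
L=20→G=20>>2=5, T=20&3=0
[0]→row 5+0=5  col 0·2+0=0
row: 0 vs 5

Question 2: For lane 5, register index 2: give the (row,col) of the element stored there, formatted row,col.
9,2

5: grp=1,tig=1
[2] (1+8,1*2+0) = (9,2)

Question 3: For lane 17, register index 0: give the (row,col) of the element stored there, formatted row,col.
4,2

lane 17->17/4=4, 17 mod 4=1
i=0  r:4+0->4  c:2·1+0->2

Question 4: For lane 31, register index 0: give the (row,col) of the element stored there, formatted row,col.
7,6

lane 31: g=7 (31/4), t=3 (31%4)
i=0: r=7+0=7, c=3*2+0=6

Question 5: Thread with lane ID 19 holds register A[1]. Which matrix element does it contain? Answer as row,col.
4,7

19: G=4,T=3
[1] (4+0,3*2+1) = (4,7)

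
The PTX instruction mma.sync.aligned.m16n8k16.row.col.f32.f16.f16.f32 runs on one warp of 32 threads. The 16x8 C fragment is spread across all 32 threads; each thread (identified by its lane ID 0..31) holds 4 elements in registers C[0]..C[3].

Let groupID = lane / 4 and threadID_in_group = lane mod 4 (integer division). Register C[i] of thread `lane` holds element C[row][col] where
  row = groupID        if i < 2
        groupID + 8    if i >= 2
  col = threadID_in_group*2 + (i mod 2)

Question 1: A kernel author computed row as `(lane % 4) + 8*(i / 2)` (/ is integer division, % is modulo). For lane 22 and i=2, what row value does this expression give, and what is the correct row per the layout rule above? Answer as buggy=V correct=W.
buggy=10 correct=13

`(lane % 4) + 8*(i / 2)`[22,2]⇒10
lane 22: gr=5 (22/4), th=2 (22%4)
i=2: r=5+8=13, c=2*2+0=4
row: 10 vs 13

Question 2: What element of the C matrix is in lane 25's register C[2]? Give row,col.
lane 25: g=6 (25/4), t=1 (25%4)
i=2: r=6+8=14, c=1*2+0=2

14,2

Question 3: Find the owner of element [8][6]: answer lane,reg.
3,2

r=8->g=0,rb=1  c=6->t=3,b0=0
L=0*4+3=3  i=1*2+0=2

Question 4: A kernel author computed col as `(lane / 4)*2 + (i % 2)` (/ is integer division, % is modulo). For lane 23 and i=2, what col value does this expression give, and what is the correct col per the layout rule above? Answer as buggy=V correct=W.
`(lane / 4)*2 + (i % 2)`[23,2]->10
23: g=5,t=3
[2] (5+8,3*2+0) = (13,6)
col: 10 vs 6

buggy=10 correct=6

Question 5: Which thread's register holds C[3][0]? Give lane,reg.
r=3->g=3,rb=0  c=0->t=0,b0=0
L=3*4+0=12  i=0*2+0=0

12,0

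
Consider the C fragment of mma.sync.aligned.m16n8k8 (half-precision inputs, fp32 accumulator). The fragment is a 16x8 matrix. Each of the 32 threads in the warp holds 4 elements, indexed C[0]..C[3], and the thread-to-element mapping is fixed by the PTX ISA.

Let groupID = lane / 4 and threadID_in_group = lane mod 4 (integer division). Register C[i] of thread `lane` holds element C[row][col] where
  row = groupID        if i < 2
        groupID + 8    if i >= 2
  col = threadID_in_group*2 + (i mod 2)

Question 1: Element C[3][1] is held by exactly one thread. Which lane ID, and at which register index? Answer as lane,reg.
12,1

r=3⇒gr=3,Rb=0  c=1⇒th=0,odd=1
L=3*4+0=12  i=0*2+1=1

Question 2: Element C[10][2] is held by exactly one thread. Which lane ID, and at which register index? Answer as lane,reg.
r=10⇒gr=2,Rb=1  c=2⇒th=1,odd=0
L=2*4+1=9  i=1*2+0=2

9,2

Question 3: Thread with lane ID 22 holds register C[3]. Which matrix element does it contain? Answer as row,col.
13,5

lane 22⇒22/4=5, 22 mod 4=2
i=3  r:5+8⇒13  c:2·2+1⇒5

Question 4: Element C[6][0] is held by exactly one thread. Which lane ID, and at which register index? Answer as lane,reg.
r=6⇒gr=6,Rb=0  c=0⇒th=0,odd=0
L=6*4+0=24  i=0*2+0=0

24,0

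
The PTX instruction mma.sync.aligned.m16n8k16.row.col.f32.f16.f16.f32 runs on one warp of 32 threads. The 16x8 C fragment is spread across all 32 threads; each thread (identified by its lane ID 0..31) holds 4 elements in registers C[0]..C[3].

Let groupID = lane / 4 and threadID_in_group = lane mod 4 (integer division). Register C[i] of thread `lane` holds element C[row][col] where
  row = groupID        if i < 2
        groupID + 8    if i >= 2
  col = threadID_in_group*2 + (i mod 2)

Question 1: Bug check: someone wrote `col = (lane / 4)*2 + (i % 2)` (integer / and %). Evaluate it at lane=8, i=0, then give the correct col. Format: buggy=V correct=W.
`(lane / 4)*2 + (i % 2)`[8,0]=>4
L=8=>grp=8>>2=2, tig=8&3=0
[0]=>row 2+0=2  col 0·2+0=0
col: 4 vs 0

buggy=4 correct=0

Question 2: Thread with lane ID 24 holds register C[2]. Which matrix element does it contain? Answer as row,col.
lane 24->24/4=6, 24 mod 4=0
i=2  r:6+8->14  c:2·0+0->0

14,0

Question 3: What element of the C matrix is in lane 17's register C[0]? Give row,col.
4,2

lane 17: grp=4 (17/4), tig=1 (17%4)
i=0: r=4+0=4, c=1*2+0=2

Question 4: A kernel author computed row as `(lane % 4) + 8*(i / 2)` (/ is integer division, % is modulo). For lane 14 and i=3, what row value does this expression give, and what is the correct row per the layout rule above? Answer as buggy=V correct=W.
buggy=10 correct=11

`(lane % 4) + 8*(i / 2)`[14,3]⇒10
lane 14⇒14/4=3, 14 mod 4=2
i=3  r:3+8⇒11  c:2·2+1⇒5
row: 10 vs 11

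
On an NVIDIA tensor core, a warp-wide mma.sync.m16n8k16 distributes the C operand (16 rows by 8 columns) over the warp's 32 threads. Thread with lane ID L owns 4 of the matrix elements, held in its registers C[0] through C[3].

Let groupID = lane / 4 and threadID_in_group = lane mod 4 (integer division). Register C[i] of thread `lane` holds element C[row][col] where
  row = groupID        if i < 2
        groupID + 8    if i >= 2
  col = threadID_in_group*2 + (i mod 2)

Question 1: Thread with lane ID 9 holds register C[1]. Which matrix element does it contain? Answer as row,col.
2,3

9: G=2,T=1
[1] (2+0,1*2+1) = (2,3)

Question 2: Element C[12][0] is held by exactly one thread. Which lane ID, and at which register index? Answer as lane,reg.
16,2

r=12->g=4,rb=1  c=0->t=0,b0=0
L=4*4+0=16  i=1*2+0=2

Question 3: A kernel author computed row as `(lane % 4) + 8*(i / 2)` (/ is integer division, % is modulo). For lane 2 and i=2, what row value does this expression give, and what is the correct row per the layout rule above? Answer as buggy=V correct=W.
buggy=10 correct=8

`(lane % 4) + 8*(i / 2)`[2,2]⇒10
2: gr=0,th=2
[2] (0+8,2*2+0) = (8,4)
row: 10 vs 8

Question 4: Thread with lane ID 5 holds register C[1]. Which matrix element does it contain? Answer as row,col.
1,3

lane 5=>5/4=1, 5 mod 4=1
i=1  r:1+0=>1  c:2·1+1=>3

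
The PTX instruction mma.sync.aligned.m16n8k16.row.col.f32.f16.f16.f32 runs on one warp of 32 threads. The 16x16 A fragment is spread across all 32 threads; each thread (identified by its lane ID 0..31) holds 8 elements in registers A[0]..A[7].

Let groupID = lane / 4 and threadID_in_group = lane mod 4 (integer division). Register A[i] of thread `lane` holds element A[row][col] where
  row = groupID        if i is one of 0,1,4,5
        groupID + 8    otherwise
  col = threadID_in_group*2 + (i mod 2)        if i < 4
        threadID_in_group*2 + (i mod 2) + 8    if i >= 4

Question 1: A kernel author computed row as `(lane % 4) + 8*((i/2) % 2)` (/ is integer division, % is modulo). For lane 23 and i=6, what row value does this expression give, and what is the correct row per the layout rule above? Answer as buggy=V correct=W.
`(lane % 4) + 8*((i/2) % 2)`[23,6]->11
L=23->g=23>>2=5, t=23&3=3
[6]->row 5+8=13  col 3·2+0+8=14
row: 11 vs 13

buggy=11 correct=13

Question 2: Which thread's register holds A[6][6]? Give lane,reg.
r=6→G=6,rhi=0  c=6→chi=0,T=3,p=0
L=6*4+3=27  i=0*4+0*2+0=0

27,0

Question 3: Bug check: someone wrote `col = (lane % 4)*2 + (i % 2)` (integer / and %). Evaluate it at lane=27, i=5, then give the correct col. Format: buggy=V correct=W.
buggy=7 correct=15

`(lane % 4)*2 + (i % 2)`[27,5]->7
lane 27: gid=6 (27/4), tid=3 (27%4)
i=5: r=6+0=6, c=3*2+1+8=15
col: 7 vs 15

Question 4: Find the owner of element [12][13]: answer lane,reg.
18,7

r: 12->gid=4,r8=1  c: 13->c8=1,tid=2,i&1=1
L=4*4+2=18  i=1*4+1*2+1=7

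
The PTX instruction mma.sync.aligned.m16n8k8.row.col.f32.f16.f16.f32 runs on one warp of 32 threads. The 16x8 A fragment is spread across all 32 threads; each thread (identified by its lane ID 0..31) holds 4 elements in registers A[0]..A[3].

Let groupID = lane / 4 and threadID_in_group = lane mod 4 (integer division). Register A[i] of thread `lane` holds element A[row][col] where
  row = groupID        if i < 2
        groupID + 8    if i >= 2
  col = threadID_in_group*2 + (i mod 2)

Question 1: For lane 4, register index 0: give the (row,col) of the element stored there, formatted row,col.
L=4=>grp=4>>2=1, tig=4&3=0
[0]=>row 1+0=1  col 0·2+0=0

1,0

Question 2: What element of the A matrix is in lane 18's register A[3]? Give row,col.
lane 18->18/4=4, 18 mod 4=2
i=3  r:4+8->12  c:2·2+1->5

12,5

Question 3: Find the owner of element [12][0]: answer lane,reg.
r=12->g=4,rb=1  c=0->t=0,b0=0
L=4*4+0=16  i=1*2+0=2

16,2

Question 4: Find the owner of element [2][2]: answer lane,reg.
r=2→G=2,rhi=0  c=2→T=1,p=0
L=2*4+1=9  i=0*2+0=0

9,0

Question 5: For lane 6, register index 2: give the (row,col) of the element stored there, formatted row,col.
9,4

lane 6=>6/4=1, 6 mod 4=2
i=2  r:1+8=>9  c:2·2+0=>4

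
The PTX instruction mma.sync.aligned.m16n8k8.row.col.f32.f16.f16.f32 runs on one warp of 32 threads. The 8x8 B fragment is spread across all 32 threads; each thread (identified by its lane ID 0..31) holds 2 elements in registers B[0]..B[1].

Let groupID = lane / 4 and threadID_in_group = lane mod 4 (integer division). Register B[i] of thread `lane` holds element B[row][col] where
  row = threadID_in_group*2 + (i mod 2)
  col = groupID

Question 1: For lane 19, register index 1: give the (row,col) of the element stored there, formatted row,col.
7,4

lane 19⇒19/4=4, 19 mod 4=3
i=1  r:2·3+1⇒7  c:4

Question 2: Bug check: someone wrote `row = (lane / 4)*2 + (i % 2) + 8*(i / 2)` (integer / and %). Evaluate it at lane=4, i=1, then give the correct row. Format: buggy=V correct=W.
buggy=3 correct=1

`(lane / 4)*2 + (i % 2) + 8*(i / 2)`[4,1]→3
L=4→G=4>>2=1, T=4&3=0
[1]→row 0·2+1=1  col G=1
row: 3 vs 1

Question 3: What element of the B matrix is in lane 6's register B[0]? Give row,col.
6: gr=1,th=2
[0] (2*2+0,1) = (4,1)

4,1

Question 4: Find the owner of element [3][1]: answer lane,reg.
c=1->g=1  r=3->t=1,b0=1
L=1*4+1=5  i=1=1

5,1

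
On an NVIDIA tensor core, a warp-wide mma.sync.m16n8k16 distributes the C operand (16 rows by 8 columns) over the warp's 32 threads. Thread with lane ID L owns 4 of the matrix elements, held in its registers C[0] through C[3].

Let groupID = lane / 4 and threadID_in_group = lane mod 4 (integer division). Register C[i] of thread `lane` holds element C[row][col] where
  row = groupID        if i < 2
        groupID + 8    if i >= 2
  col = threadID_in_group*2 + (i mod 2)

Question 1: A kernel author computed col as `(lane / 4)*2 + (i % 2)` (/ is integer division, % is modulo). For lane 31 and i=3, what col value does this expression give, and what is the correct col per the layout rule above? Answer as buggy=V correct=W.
buggy=15 correct=7

`(lane / 4)*2 + (i % 2)`[31,3]⇒15
lane 31⇒31/4=7, 31 mod 4=3
i=3  r:7+8⇒15  c:2·3+1⇒7
col: 15 vs 7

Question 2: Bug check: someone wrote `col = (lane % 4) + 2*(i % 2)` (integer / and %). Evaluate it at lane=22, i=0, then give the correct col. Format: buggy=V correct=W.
`(lane % 4) + 2*(i % 2)`[22,0]→2
lane 22: G=5 (22/4), T=2 (22%4)
i=0: r=5+0=5, c=2*2+0=4
col: 2 vs 4

buggy=2 correct=4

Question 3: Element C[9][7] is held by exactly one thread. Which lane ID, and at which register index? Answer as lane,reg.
r=9→G=1,rhi=1  c=7→T=3,p=1
L=1*4+3=7  i=1*2+1=3

7,3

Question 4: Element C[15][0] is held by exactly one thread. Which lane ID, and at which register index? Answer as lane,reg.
28,2

r=15→G=7,rhi=1  c=0→T=0,p=0
L=7*4+0=28  i=1*2+0=2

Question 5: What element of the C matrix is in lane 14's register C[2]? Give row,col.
14: grp=3,tig=2
[2] (3+8,2*2+0) = (11,4)

11,4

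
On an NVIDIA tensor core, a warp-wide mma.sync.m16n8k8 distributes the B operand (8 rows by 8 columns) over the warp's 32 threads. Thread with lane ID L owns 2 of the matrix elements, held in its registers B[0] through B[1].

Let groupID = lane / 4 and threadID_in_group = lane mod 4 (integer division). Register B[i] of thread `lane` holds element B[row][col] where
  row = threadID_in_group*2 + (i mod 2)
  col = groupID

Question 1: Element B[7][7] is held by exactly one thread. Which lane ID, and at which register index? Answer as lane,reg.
c=7->g=7  r=7->t=3,b0=1
L=7*4+3=31  i=1=1

31,1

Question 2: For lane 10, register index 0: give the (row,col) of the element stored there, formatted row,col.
10: gid=2,tid=2
[0] (2*2+0,2) = (4,2)

4,2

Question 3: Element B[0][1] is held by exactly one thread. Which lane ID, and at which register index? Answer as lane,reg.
4,0

c=1⇒gr=1  r=0⇒th=0,odd=0
L=1*4+0=4  i=0=0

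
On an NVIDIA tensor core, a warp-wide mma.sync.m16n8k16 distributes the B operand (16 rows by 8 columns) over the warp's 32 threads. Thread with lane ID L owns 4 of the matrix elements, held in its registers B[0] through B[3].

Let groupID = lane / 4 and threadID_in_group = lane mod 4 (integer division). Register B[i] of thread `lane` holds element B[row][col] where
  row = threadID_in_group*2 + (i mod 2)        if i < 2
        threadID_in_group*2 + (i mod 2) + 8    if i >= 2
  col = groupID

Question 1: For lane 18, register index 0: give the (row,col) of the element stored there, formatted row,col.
4,4

18: g=4,t=2
[0] (2*2+0+0,4) = (4,4)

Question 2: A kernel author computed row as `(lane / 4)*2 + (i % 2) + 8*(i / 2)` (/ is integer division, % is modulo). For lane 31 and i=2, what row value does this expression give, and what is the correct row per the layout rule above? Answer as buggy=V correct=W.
buggy=22 correct=14

`(lane / 4)*2 + (i % 2) + 8*(i / 2)`[31,2]⇒22
L=31⇒gr=31>>2=7, th=31&3=3
[2]⇒row 3·2+0+8=14  col gr=7
row: 22 vs 14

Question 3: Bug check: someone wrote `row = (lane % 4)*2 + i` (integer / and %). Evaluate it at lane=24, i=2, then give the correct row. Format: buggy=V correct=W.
`(lane % 4)*2 + i`[24,2]->2
24: g=6,t=0
[2] (0*2+0+8,6) = (8,6)
row: 2 vs 8

buggy=2 correct=8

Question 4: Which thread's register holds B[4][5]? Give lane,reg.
22,0

c=5->g=5  r=4->rb=0,t=2,b0=0
L=5*4+2=22  i=0*2+0=0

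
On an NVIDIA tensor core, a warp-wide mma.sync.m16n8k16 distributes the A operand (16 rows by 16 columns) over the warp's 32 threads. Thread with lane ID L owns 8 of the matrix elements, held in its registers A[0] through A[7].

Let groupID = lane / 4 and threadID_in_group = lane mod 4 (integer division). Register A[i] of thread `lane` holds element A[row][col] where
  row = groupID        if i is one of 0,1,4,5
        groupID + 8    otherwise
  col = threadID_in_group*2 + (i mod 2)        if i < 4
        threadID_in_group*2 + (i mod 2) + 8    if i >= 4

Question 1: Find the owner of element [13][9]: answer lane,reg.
r=13⇒gr=5,Rb=1  c=9⇒Cb=1,th=0,odd=1
L=5*4+0=20  i=1*4+1*2+1=7

20,7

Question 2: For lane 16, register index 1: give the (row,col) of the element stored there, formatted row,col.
4,1

lane 16: g=4 (16/4), t=0 (16%4)
i=1: r=4+0=4, c=0*2+1+0=1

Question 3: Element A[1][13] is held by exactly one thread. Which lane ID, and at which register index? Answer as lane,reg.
6,5

r=1→G=1,rhi=0  c=13→chi=1,T=2,p=1
L=1*4+2=6  i=1*4+0*2+1=5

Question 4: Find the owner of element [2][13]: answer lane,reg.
r=2⇒gr=2,Rb=0  c=13⇒Cb=1,th=2,odd=1
L=2*4+2=10  i=1*4+0*2+1=5

10,5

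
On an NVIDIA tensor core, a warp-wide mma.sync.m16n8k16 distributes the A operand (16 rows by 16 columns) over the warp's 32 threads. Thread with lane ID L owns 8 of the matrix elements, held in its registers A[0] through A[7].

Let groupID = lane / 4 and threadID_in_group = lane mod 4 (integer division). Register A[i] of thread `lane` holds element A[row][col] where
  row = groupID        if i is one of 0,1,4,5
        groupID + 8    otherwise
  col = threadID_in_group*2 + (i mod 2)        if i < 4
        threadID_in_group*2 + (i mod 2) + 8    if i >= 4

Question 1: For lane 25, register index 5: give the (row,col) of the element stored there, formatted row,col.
6,11

lane 25: G=6 (25/4), T=1 (25%4)
i=5: r=6+0=6, c=1*2+1+8=11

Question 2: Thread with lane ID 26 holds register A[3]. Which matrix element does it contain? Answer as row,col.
14,5

lane 26: gid=6 (26/4), tid=2 (26%4)
i=3: r=6+8=14, c=2*2+1+0=5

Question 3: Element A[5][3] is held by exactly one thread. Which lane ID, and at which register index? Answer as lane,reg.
r=5->g=5,rb=0  c=3->cb=0,t=1,b0=1
L=5*4+1=21  i=0*4+0*2+1=1

21,1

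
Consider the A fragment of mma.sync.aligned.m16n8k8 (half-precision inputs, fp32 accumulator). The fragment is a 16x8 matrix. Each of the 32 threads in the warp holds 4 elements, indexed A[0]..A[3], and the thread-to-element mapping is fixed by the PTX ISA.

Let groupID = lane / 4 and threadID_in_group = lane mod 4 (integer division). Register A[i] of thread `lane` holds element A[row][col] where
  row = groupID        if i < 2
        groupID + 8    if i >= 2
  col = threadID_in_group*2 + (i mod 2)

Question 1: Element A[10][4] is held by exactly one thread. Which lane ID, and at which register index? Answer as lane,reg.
10,2

r=10→G=2,rhi=1  c=4→T=2,p=0
L=2*4+2=10  i=1*2+0=2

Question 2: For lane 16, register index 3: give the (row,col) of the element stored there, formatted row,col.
12,1

L=16→G=16>>2=4, T=16&3=0
[3]→row 4+8=12  col 0·2+1=1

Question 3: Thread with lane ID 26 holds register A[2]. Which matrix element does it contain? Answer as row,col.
14,4

lane 26: gid=6 (26/4), tid=2 (26%4)
i=2: r=6+8=14, c=2*2+0=4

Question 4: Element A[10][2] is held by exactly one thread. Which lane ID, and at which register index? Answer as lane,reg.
9,2

r=10→G=2,rhi=1  c=2→T=1,p=0
L=2*4+1=9  i=1*2+0=2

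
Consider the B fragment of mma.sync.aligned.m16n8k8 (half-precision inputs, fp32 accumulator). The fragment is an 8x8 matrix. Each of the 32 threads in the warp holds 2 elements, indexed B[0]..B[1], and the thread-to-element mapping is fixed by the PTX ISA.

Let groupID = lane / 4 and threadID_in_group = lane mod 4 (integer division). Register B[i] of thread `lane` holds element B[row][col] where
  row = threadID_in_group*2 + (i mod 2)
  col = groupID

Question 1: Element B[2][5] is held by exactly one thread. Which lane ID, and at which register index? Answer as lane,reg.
c: 5->gid=5  r: 2->tid=1,i&1=0
L=5*4+1=21  i=0=0

21,0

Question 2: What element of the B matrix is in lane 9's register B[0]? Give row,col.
lane 9: gr=2 (9/4), th=1 (9%4)
i=0: r=1*2+0=2, c=gr=2

2,2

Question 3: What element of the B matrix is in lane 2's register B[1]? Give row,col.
5,0

lane 2: grp=0 (2/4), tig=2 (2%4)
i=1: r=2*2+1=5, c=grp=0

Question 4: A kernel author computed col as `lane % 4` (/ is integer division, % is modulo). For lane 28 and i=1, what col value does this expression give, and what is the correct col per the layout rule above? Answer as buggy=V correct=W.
buggy=0 correct=7

`lane % 4`[28,1]=>0
L=28=>grp=28>>2=7, tig=28&3=0
[1]=>row 0·2+1=1  col grp=7
col: 0 vs 7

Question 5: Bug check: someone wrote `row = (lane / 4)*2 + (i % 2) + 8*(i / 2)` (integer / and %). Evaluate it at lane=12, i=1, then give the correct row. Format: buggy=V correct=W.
buggy=7 correct=1

`(lane / 4)*2 + (i % 2) + 8*(i / 2)`[12,1]→7
12: G=3,T=0
[1] (0*2+1,3) = (1,3)
row: 7 vs 1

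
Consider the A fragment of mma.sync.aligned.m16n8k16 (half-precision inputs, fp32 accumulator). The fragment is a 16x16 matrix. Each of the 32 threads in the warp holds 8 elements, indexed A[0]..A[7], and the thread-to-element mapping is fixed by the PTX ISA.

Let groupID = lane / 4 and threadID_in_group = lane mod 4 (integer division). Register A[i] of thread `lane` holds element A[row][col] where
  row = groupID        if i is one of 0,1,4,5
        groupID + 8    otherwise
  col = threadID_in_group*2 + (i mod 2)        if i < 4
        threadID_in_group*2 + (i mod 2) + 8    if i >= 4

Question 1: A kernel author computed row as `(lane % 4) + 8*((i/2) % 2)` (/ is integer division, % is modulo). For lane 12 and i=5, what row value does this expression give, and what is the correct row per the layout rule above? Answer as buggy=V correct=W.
buggy=0 correct=3

`(lane % 4) + 8*((i/2) % 2)`[12,5]→0
12: G=3,T=0
[5] (3+0,0*2+1+8) = (3,9)
row: 0 vs 3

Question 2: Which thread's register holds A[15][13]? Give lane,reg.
30,7

r=15→G=7,rhi=1  c=13→chi=1,T=2,p=1
L=7*4+2=30  i=1*4+1*2+1=7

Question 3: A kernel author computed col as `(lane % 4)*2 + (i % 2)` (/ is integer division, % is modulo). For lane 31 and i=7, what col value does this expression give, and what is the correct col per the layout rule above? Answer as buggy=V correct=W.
`(lane % 4)*2 + (i % 2)`[31,7]⇒7
L=31⇒gr=31>>2=7, th=31&3=3
[7]⇒row 7+8=15  col 3·2+1+8=15
col: 7 vs 15

buggy=7 correct=15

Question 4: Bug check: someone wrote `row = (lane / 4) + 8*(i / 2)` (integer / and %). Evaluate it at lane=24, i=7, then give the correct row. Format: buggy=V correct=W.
buggy=30 correct=14

`(lane / 4) + 8*(i / 2)`[24,7]->30
24: g=6,t=0
[7] (6+8,0*2+1+8) = (14,9)
row: 30 vs 14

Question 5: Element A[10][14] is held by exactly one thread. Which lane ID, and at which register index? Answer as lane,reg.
11,6

r=10->g=2,rb=1  c=14->cb=1,t=3,b0=0
L=2*4+3=11  i=1*4+1*2+0=6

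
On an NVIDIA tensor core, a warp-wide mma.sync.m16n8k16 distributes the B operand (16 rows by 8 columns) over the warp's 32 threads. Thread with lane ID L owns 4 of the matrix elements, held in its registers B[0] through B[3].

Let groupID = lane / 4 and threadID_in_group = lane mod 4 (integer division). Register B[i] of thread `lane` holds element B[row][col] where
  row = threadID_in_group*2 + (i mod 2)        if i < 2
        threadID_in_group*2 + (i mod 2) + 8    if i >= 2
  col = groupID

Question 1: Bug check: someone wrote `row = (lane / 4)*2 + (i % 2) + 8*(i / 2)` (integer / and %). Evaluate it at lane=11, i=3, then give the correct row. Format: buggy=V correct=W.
buggy=13 correct=15

`(lane / 4)*2 + (i % 2) + 8*(i / 2)`[11,3]=>13
lane 11=>11/4=2, 11 mod 4=3
i=3  r:2·3+1+8=>15  c:2
row: 13 vs 15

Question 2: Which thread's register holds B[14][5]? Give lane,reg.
23,2

c=5⇒gr=5  r=14⇒Rb=1,th=3,odd=0
L=5*4+3=23  i=1*2+0=2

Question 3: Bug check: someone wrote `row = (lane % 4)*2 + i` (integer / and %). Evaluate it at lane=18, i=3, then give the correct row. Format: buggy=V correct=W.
`(lane % 4)*2 + i`[18,3]⇒7
lane 18: gr=4 (18/4), th=2 (18%4)
i=3: r=2*2+1+8=13, c=gr=4
row: 7 vs 13

buggy=7 correct=13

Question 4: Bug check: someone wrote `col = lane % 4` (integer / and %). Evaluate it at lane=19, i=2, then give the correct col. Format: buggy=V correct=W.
buggy=3 correct=4

`lane % 4`[19,2]⇒3
19: gr=4,th=3
[2] (3*2+0+8,4) = (14,4)
col: 3 vs 4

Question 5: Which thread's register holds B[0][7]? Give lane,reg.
c:7=>grp=7  r:0=>rB=0,tig=0,lo=0
L=7*4+0=28  i=0*2+0=0

28,0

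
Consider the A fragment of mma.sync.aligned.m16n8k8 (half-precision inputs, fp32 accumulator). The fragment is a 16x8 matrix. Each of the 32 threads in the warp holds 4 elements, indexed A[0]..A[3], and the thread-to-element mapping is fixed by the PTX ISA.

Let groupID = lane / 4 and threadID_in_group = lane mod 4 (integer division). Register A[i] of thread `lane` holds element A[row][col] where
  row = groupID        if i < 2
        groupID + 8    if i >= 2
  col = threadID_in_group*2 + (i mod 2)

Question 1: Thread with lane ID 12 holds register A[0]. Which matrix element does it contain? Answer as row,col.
3,0

12: G=3,T=0
[0] (3+0,0*2+0) = (3,0)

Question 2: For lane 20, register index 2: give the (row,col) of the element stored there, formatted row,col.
20: G=5,T=0
[2] (5+8,0*2+0) = (13,0)

13,0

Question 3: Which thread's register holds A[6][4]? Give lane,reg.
26,0

r=6⇒gr=6,Rb=0  c=4⇒th=2,odd=0
L=6*4+2=26  i=0*2+0=0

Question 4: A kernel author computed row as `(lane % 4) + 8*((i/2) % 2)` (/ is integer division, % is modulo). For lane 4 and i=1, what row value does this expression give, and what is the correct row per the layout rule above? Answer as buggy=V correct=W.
buggy=0 correct=1

`(lane % 4) + 8*((i/2) % 2)`[4,1]->0
L=4->g=4>>2=1, t=4&3=0
[1]->row 1+0=1  col 0·2+1=1
row: 0 vs 1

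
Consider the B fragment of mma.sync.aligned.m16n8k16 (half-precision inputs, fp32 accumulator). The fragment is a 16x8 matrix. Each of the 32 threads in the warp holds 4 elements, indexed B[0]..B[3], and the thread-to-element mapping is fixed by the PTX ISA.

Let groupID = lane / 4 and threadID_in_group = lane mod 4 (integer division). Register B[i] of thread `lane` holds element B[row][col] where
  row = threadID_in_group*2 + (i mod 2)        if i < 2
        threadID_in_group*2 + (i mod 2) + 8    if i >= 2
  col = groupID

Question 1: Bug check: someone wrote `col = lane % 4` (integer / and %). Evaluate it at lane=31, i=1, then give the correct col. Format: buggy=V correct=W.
`lane % 4`[31,1]->3
31: g=7,t=3
[1] (3*2+1+0,7) = (7,7)
col: 3 vs 7

buggy=3 correct=7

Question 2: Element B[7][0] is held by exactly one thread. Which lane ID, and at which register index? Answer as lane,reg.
c=0->g=0  r=7->rb=0,t=3,b0=1
L=0*4+3=3  i=0*2+1=1

3,1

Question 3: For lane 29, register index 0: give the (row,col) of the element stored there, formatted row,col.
L=29->gid=29>>2=7, tid=29&3=1
[0]->row 1·2+0+0=2  col gid=7

2,7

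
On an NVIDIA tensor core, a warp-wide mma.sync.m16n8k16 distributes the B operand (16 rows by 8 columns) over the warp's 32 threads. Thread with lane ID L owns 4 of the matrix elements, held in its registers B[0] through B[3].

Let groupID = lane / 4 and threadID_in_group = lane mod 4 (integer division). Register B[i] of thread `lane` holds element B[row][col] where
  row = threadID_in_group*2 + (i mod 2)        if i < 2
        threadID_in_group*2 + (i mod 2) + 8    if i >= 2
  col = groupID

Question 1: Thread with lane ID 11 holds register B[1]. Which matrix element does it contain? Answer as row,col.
lane 11->11/4=2, 11 mod 4=3
i=1  r:2·3+1+0->7  c:2

7,2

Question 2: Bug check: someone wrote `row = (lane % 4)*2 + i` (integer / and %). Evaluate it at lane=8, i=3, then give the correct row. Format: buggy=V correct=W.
`(lane % 4)*2 + i`[8,3]=>3
lane 8: grp=2 (8/4), tig=0 (8%4)
i=3: r=0*2+1+8=9, c=grp=2
row: 3 vs 9

buggy=3 correct=9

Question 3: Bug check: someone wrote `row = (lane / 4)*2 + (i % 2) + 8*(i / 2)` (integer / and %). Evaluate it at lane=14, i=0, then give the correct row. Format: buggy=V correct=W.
`(lane / 4)*2 + (i % 2) + 8*(i / 2)`[14,0]->6
14: gid=3,tid=2
[0] (2*2+0+0,3) = (4,3)
row: 6 vs 4

buggy=6 correct=4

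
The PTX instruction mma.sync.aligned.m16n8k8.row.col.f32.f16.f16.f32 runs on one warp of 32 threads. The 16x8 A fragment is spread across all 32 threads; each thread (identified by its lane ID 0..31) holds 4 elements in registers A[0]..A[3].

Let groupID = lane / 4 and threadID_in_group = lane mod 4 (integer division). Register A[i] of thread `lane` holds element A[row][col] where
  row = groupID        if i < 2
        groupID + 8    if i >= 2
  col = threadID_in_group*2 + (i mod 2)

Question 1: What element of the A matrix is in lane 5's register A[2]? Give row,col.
lane 5->5/4=1, 5 mod 4=1
i=2  r:1+8->9  c:2·1+0->2

9,2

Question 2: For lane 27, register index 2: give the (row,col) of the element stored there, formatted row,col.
14,6

27: G=6,T=3
[2] (6+8,3*2+0) = (14,6)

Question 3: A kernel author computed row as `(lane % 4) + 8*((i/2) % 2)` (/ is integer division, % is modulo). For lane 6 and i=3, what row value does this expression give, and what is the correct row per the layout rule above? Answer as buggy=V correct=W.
`(lane % 4) + 8*((i/2) % 2)`[6,3]→10
lane 6: G=1 (6/4), T=2 (6%4)
i=3: r=1+8=9, c=2*2+1=5
row: 10 vs 9

buggy=10 correct=9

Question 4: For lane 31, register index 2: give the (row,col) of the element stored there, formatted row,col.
15,6

lane 31: gr=7 (31/4), th=3 (31%4)
i=2: r=7+8=15, c=3*2+0=6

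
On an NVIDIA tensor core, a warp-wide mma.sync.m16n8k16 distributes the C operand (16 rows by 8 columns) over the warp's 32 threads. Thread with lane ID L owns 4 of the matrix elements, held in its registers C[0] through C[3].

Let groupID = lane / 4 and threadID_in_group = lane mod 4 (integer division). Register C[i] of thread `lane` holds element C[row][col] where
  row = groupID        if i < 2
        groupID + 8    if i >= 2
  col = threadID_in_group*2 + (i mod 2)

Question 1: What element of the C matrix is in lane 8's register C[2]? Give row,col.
10,0

L=8⇒gr=8>>2=2, th=8&3=0
[2]⇒row 2+8=10  col 0·2+0=0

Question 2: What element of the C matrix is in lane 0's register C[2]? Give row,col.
8,0

L=0->gid=0>>2=0, tid=0&3=0
[2]->row 0+8=8  col 0·2+0=0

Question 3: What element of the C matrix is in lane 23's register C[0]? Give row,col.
5,6

L=23->gid=23>>2=5, tid=23&3=3
[0]->row 5+0=5  col 3·2+0=6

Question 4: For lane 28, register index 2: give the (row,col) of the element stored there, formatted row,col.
15,0

lane 28->28/4=7, 28 mod 4=0
i=2  r:7+8->15  c:2·0+0->0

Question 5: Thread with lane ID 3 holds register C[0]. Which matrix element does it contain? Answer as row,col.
0,6

lane 3->3/4=0, 3 mod 4=3
i=0  r:0+0->0  c:2·3+0->6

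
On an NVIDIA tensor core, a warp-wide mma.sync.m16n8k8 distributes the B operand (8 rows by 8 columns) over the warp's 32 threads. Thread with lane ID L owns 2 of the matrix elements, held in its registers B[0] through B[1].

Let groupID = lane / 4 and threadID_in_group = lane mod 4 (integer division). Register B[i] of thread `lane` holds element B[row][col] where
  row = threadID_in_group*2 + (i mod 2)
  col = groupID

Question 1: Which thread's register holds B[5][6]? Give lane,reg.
c=6->g=6  r=5->t=2,b0=1
L=6*4+2=26  i=1=1

26,1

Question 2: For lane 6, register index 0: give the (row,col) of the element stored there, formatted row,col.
L=6⇒gr=6>>2=1, th=6&3=2
[0]⇒row 2·2+0=4  col gr=1

4,1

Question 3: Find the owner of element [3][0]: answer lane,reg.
1,1

c=0→G=0  r=3→T=1,p=1
L=0*4+1=1  i=1=1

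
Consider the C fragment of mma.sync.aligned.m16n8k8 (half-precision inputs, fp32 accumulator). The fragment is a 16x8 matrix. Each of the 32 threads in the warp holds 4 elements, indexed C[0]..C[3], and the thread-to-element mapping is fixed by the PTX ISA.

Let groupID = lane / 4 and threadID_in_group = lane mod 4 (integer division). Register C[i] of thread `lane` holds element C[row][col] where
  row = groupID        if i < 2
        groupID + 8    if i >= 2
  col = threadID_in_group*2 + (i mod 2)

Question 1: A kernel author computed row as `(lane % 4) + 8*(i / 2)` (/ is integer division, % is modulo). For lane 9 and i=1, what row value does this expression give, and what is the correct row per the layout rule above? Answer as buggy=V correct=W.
buggy=1 correct=2

`(lane % 4) + 8*(i / 2)`[9,1]→1
L=9→G=9>>2=2, T=9&3=1
[1]→row 2+0=2  col 1·2+1=3
row: 1 vs 2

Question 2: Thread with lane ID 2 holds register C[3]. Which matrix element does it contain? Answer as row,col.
8,5

2: gr=0,th=2
[3] (0+8,2*2+1) = (8,5)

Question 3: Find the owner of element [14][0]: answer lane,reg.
24,2

r:14=>grp=6,rB=1  c:0=>tig=0,lo=0
L=6*4+0=24  i=1*2+0=2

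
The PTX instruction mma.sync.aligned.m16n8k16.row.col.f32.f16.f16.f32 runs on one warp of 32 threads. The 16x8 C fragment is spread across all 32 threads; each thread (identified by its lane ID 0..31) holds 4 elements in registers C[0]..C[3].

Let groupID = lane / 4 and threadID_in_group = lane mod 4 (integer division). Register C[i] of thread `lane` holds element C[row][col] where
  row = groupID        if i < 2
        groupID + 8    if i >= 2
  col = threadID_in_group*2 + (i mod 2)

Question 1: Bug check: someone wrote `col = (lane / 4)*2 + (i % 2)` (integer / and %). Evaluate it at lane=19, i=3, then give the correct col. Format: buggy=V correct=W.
buggy=9 correct=7

`(lane / 4)*2 + (i % 2)`[19,3]->9
lane 19->19/4=4, 19 mod 4=3
i=3  r:4+8->12  c:2·3+1->7
col: 9 vs 7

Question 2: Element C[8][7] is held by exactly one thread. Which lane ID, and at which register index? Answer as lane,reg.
3,3

r:8=>grp=0,rB=1  c:7=>tig=3,lo=1
L=0*4+3=3  i=1*2+1=3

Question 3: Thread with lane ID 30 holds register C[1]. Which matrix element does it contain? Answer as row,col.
lane 30->30/4=7, 30 mod 4=2
i=1  r:7+0->7  c:2·2+1->5

7,5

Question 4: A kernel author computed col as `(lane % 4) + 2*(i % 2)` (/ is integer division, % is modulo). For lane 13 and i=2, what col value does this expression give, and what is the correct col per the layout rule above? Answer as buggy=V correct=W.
buggy=1 correct=2

`(lane % 4) + 2*(i % 2)`[13,2]->1
L=13->g=13>>2=3, t=13&3=1
[2]->row 3+8=11  col 1·2+0=2
col: 1 vs 2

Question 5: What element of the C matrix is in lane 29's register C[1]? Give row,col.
29: g=7,t=1
[1] (7+0,1*2+1) = (7,3)

7,3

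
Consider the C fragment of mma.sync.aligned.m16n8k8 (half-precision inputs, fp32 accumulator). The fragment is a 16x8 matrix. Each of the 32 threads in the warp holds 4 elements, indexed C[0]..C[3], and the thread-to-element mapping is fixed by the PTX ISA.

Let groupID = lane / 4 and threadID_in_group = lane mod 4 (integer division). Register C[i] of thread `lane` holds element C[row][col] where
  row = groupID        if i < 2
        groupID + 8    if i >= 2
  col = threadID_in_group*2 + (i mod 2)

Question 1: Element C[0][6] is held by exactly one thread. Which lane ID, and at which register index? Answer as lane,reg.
r=0⇒gr=0,Rb=0  c=6⇒th=3,odd=0
L=0*4+3=3  i=0*2+0=0

3,0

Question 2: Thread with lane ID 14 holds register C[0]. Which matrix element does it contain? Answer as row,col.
3,4

lane 14: gr=3 (14/4), th=2 (14%4)
i=0: r=3+0=3, c=2*2+0=4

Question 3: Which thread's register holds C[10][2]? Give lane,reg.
r=10→G=2,rhi=1  c=2→T=1,p=0
L=2*4+1=9  i=1*2+0=2

9,2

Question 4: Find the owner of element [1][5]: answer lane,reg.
6,1

r=1→G=1,rhi=0  c=5→T=2,p=1
L=1*4+2=6  i=0*2+1=1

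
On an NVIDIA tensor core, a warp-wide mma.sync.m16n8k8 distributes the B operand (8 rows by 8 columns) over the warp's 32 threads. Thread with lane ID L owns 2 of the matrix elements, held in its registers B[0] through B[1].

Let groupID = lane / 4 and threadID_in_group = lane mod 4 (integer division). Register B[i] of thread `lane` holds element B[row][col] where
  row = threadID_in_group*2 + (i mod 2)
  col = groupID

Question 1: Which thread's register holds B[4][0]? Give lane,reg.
c:0=>grp=0  r:4=>tig=2,lo=0
L=0*4+2=2  i=0=0

2,0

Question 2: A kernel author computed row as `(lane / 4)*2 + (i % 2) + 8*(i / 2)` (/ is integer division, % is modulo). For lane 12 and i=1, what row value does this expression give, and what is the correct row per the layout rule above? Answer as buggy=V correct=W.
`(lane / 4)*2 + (i % 2) + 8*(i / 2)`[12,1]->7
lane 12->12/4=3, 12 mod 4=0
i=1  r:2·0+1->1  c:3
row: 7 vs 1

buggy=7 correct=1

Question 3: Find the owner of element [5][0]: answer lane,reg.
2,1

c:0=>grp=0  r:5=>tig=2,lo=1
L=0*4+2=2  i=1=1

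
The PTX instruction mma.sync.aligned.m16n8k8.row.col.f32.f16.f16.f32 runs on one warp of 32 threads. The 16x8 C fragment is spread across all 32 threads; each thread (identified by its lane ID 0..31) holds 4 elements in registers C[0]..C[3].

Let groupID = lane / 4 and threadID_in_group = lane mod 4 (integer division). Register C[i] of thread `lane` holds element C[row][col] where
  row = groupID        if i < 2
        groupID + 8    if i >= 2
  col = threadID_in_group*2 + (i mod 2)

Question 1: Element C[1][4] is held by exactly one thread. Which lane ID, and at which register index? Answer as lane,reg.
r=1⇒gr=1,Rb=0  c=4⇒th=2,odd=0
L=1*4+2=6  i=0*2+0=0

6,0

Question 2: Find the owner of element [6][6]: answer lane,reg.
r:6=>grp=6,rB=0  c:6=>tig=3,lo=0
L=6*4+3=27  i=0*2+0=0

27,0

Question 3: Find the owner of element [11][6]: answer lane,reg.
r: 11->gid=3,r8=1  c: 6->tid=3,i&1=0
L=3*4+3=15  i=1*2+0=2

15,2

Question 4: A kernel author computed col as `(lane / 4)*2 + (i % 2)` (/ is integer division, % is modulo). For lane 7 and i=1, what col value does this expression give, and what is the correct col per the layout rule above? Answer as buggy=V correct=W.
`(lane / 4)*2 + (i % 2)`[7,1]->3
lane 7: g=1 (7/4), t=3 (7%4)
i=1: r=1+0=1, c=3*2+1=7
col: 3 vs 7

buggy=3 correct=7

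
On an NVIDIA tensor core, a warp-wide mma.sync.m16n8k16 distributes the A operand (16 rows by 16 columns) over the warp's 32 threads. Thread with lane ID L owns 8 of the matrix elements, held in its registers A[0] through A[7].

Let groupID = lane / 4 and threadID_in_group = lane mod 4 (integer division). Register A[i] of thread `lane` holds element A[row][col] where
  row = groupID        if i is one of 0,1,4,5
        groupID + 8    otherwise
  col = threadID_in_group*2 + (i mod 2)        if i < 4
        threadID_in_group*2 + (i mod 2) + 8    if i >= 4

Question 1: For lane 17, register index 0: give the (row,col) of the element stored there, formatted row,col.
4,2

lane 17: G=4 (17/4), T=1 (17%4)
i=0: r=4+0=4, c=1*2+0+0=2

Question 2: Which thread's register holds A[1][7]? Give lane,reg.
r=1⇒gr=1,Rb=0  c=7⇒Cb=0,th=3,odd=1
L=1*4+3=7  i=0*4+0*2+1=1

7,1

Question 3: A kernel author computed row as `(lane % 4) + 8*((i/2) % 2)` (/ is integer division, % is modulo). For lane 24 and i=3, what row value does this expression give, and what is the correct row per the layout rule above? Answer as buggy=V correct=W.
buggy=8 correct=14

`(lane % 4) + 8*((i/2) % 2)`[24,3]->8
lane 24: gid=6 (24/4), tid=0 (24%4)
i=3: r=6+8=14, c=0*2+1+0=1
row: 8 vs 14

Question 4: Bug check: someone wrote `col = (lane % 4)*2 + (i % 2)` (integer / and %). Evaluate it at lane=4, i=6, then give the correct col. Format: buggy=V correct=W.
buggy=0 correct=8

`(lane % 4)*2 + (i % 2)`[4,6]->0
L=4->gid=4>>2=1, tid=4&3=0
[6]->row 1+8=9  col 0·2+0+8=8
col: 0 vs 8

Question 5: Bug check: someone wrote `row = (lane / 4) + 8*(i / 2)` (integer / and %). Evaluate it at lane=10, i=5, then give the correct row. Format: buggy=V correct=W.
buggy=18 correct=2

`(lane / 4) + 8*(i / 2)`[10,5]→18
L=10→G=10>>2=2, T=10&3=2
[5]→row 2+0=2  col 2·2+1+8=13
row: 18 vs 2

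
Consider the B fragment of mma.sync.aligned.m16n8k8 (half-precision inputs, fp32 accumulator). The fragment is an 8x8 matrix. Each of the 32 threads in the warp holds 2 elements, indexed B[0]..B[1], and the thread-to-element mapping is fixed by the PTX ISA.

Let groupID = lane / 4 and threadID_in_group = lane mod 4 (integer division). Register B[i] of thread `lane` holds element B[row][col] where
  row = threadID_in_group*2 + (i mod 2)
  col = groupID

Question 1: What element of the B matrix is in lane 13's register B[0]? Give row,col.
2,3

lane 13->13/4=3, 13 mod 4=1
i=0  r:2·1+0->2  c:3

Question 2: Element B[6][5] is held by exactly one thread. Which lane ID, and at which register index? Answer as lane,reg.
23,0

c:5=>grp=5  r:6=>tig=3,lo=0
L=5*4+3=23  i=0=0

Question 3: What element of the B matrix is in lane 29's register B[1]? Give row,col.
lane 29: g=7 (29/4), t=1 (29%4)
i=1: r=1*2+1=3, c=g=7

3,7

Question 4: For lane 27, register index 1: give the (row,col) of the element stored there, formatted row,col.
7,6

lane 27: G=6 (27/4), T=3 (27%4)
i=1: r=3*2+1=7, c=G=6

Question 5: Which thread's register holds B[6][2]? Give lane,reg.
c:2=>grp=2  r:6=>tig=3,lo=0
L=2*4+3=11  i=0=0

11,0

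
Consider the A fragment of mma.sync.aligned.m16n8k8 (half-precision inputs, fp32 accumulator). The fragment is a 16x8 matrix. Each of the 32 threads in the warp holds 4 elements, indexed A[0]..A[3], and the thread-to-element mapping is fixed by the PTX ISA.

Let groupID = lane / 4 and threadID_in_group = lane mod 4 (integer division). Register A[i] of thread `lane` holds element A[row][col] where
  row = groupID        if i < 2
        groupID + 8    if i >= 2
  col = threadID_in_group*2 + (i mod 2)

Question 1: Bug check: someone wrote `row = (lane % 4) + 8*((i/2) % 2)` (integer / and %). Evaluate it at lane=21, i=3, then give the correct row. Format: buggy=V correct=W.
`(lane % 4) + 8*((i/2) % 2)`[21,3]=>9
lane 21: grp=5 (21/4), tig=1 (21%4)
i=3: r=5+8=13, c=1*2+1=3
row: 9 vs 13

buggy=9 correct=13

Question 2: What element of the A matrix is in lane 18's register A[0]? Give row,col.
lane 18: G=4 (18/4), T=2 (18%4)
i=0: r=4+0=4, c=2*2+0=4

4,4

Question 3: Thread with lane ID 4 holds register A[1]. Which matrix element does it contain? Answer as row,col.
1,1

4: grp=1,tig=0
[1] (1+0,0*2+1) = (1,1)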